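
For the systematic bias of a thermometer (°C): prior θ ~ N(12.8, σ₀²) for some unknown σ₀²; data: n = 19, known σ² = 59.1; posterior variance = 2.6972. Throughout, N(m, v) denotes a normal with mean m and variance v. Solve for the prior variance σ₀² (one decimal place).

For the Normal–Normal model with known σ², precisions add: τ_n = τ₀ + n/σ².
So 1/σ₀² = 1/2.6972 − 19/59.1 = 0.370755 − 0.321489 = 0.049266.
Hence σ₀² = 1/0.049266 ≈ 20.3.

σ₀² = 20.3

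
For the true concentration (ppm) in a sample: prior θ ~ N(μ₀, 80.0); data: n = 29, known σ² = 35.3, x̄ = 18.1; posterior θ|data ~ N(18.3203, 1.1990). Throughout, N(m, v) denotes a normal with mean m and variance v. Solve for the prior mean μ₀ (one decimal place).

μ₀ = 32.8

With known observation variance, the Normal–Normal posterior has precision τ_n = τ₀ + n/σ² and mean μ_n = (τ₀μ₀ + (n/σ²)x̄)/τ_n.
Here τ₀ = 1/80.0 = 0.012500 and τ_data = 29/35.3 = 0.821530, so τ_n = 0.834030.
Rearranging for μ₀: μ₀ = (μ_n·τ_n − τ_data·x̄)/τ₀ = (18.3203·0.834030 − 0.821530·18.1) / 0.012500 = 0.409987/0.012500 ≈ 32.8.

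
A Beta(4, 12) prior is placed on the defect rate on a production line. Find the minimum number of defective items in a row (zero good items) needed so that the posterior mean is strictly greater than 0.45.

After k defective items and 0 good items the posterior is Beta(4+k, 12), with mean (4+k)/(4+12+k).
Set (4+k)/(16+k) > 0.45 and solve: k > (0.45·16 − 4)/(1 − 0.45) = 5.818.
The smallest integer exceeding 5.818 is 6, and checking k=6: (10)/(22) = 0.4545 > 0.45.

k = 6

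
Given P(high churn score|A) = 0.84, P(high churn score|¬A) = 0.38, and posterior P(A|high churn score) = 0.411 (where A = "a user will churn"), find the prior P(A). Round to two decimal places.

In odds form, posterior odds = prior odds × likelihood ratio, so prior odds = posterior odds ÷ LR.
Posterior odds = 0.411/(1−0.411) = 0.6978. LR = 0.84/0.38 = 2.2105.
Prior odds = 0.6978/2.2105 = 0.3157, so P(A) = 0.3157/(1+0.3157) ≈ 0.24.

P(A) = 0.24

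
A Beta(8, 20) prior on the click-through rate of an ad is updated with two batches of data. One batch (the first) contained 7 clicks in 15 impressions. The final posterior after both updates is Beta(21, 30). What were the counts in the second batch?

6 clicks and 2 non-clicks

Because Beta–binomial updating is additive in the counts, the combined data contributed (α_post−α_prior, β_post−β_prior) successes and failures.
Total across both batches: 21−8=13 clicks, 30−20=10 non-clicks.
Subtract the first batch: 13−7=6 clicks and 10−8=2 non-clicks.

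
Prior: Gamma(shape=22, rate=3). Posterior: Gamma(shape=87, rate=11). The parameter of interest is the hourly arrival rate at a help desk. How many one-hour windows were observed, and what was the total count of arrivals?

n = 8 one-hour windows with total 65 arrivals

A Gamma(α, β) prior (rate parametrization) on a Poisson rate with n observations summing to S gives posterior Gamma(α+S, β+n).
Matching: Σxᵢ = 87 − 22 = 65 and n = 11 − 3 = 8.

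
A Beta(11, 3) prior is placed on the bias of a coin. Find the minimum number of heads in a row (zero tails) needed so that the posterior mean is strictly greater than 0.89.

After k heads and 0 tails the posterior is Beta(11+k, 3), with mean (11+k)/(11+3+k).
Set (11+k)/(14+k) > 0.89 and solve: k > (0.89·14 − 11)/(1 − 0.89) = 13.273.
The smallest integer exceeding 13.273 is 14.

k = 14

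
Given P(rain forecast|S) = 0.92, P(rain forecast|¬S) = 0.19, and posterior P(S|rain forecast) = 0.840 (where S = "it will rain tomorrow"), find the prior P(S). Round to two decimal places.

In odds form, posterior odds = prior odds × likelihood ratio, so prior odds = posterior odds ÷ LR.
Posterior odds = 0.840/(1−0.840) = 5.2500. LR = 0.92/0.19 = 4.8421.
Prior odds = 5.2500/4.8421 = 1.0842, so P(S) = 1.0842/(1+1.0842) ≈ 0.52.

P(S) = 0.52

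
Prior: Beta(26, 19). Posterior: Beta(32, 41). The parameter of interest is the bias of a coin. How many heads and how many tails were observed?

Under Beta–binomial conjugacy the posterior parameters are (a+s, b+f).
So s = 32 − 26 = 6 and f = 41 − 19 = 22.

6 heads and 22 tails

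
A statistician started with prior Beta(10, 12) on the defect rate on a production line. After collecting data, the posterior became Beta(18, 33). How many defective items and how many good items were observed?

Beta is conjugate to the binomial likelihood: posterior = Beta(α+s, β+f).
Match parameters: s=18−10=8, f=33−12=21.

8 defective items and 21 good items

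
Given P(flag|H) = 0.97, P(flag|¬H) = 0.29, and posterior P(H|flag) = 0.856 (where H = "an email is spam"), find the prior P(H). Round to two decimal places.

P(H) = 0.64

Bayes' rule in odds form gives O(H|E) = O(H)·[P(E|H)/P(E|¬H)], hence O(H) = O(H|E)/LR.
Posterior odds = 0.856/(1−0.856) = 5.9444. LR = 0.97/0.29 = 3.3448.
Prior odds = 5.9444/3.3448 = 1.7772, so P(H) = 1.7772/(1+1.7772) ≈ 0.64.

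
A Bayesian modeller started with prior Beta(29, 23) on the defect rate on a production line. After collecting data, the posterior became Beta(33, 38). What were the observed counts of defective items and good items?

Under Beta–binomial conjugacy the posterior parameters are (α+s, β+f).
Match parameters: s=33−29=4, f=38−23=15.

4 defective items and 15 good items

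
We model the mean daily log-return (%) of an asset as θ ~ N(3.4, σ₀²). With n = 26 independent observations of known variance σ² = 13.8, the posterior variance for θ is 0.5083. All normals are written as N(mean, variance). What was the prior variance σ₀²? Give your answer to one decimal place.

Posterior precision equals prior precision plus data precision: 1/σ_n² = 1/σ₀² + n/σ².
So 1/σ₀² = 1/0.5083 − 26/13.8 = 1.967342 − 1.884058 = 0.083284.
Hence σ₀² = 1/0.083284 ≈ 12.0.

σ₀² = 12.0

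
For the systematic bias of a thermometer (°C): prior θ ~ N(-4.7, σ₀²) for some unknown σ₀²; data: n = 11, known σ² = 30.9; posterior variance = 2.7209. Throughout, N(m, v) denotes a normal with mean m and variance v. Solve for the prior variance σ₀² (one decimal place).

For the Normal–Normal model with known σ², precisions add: τ_n = τ₀ + n/σ².
So 1/σ₀² = 1/2.7209 − 11/30.9 = 0.367525 − 0.355987 = 0.011538.
Hence σ₀² = 1/0.011538 ≈ 86.7.

σ₀² = 86.7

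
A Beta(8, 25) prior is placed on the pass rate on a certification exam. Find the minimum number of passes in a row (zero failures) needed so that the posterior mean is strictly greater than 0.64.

k = 37

After k passes and 0 failures the posterior is Beta(8+k, 25), with mean (8+k)/(8+25+k).
Set (8+k)/(33+k) > 0.64 and solve: k > (0.64·33 − 8)/(1 − 0.64) = 36.444.
The smallest integer exceeding 36.444 is 37.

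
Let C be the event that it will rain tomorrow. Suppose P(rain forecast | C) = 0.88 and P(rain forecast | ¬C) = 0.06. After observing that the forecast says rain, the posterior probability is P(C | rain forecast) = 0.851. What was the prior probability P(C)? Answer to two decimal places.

P(C) = 0.28

In odds form, posterior odds = prior odds × likelihood ratio, so prior odds = posterior odds ÷ LR.
Posterior odds = 0.851/(1−0.851) = 5.7114. LR = 0.88/0.06 = 14.6667.
Prior odds = 5.7114/14.6667 = 0.3894, so P(C) = 0.3894/(1+0.3894) ≈ 0.28.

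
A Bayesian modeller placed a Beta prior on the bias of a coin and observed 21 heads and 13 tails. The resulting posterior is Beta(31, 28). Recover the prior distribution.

A Beta(a, b) prior with s successes and f failures in binomial data gives a Beta(a+s, b+f) posterior.
So a = 31 − 21 = 10 and b = 28 − 13 = 15.

Beta(10, 15)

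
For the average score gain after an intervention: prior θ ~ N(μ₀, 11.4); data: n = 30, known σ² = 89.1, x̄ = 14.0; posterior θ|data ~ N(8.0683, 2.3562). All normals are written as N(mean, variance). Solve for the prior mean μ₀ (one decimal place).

μ₀ = -14.7

With known observation variance, the Normal–Normal posterior has precision τ_n = τ₀ + n/σ² and mean μ_n = (τ₀μ₀ + (n/σ²)x̄)/τ_n.
Here τ₀ = 1/11.4 = 0.087719 and τ_data = 30/89.1 = 0.336700, so τ_n = 0.424419.
Rearranging for μ₀: μ₀ = (μ_n·τ_n − τ_data·x̄)/τ₀ = (8.0683·0.424419 − 0.336700·14.0) / 0.087719 = -1.289460/0.087719 ≈ -14.7.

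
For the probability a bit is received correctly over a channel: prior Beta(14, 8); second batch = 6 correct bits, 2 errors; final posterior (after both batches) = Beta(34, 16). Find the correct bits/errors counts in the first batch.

Because Beta–binomial updating is additive in the counts, the combined data contributed (α_post−α_prior, β_post−β_prior) successes and failures.
Total across both batches: 34−14=20 correct bits, 16−8=8 errors.
Subtract the second batch: 20−6=14 correct bits and 8−2=6 errors.

14 correct bits and 6 errors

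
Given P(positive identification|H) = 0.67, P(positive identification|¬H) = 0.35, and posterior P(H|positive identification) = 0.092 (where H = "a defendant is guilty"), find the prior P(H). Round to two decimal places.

P(H) = 0.05

In odds form, posterior odds = prior odds × likelihood ratio, so prior odds = posterior odds ÷ LR.
Posterior odds = 0.092/(1−0.092) = 0.1013. LR = 0.67/0.35 = 1.9143.
Prior odds = 0.1013/1.9143 = 0.0529, so P(H) = 0.0529/(1+0.0529) ≈ 0.05.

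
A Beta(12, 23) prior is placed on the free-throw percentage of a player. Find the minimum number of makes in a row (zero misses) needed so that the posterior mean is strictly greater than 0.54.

After k makes and 0 misses the posterior is Beta(12+k, 23), with mean (12+k)/(12+23+k).
Set (12+k)/(35+k) > 0.54 and solve: k > (0.54·35 − 12)/(1 − 0.54) = 15.000.
The smallest integer exceeding 15.000 is 16.

k = 16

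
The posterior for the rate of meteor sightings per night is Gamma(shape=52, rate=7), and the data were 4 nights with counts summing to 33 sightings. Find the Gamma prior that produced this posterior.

Gamma(shape=19, rate=3)

A Gamma(α, β) prior (rate parametrization) on a Poisson rate with n observations summing to S gives posterior Gamma(α+S, β+n).
So α = 52 − 33 = 19 and β = 7 − 4 = 3.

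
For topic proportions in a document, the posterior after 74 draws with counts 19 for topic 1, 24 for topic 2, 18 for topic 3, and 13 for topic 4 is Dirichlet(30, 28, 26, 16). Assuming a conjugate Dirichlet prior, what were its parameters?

Dirichlet(11, 4, 8, 3)

For a Dirichlet(α) prior with multinomial counts c, the posterior is Dirichlet(α + c) componentwise.
Subtract each count from the matching posterior parameter: 30−19=11, 28−24=4, 26−18=8, 16−13=3.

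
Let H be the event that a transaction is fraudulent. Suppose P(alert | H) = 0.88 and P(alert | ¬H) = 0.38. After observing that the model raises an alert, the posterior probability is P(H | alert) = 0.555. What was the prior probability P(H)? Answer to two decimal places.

P(H) = 0.35

Bayes' rule in odds form gives O(H|E) = O(H)·[P(E|H)/P(E|¬H)], hence O(H) = O(H|E)/LR.
Posterior odds = 0.555/(1−0.555) = 1.2472. LR = 0.88/0.38 = 2.3158.
Prior odds = 1.2472/2.3158 = 0.5386, so P(H) = 0.5386/(1+0.5386) ≈ 0.35.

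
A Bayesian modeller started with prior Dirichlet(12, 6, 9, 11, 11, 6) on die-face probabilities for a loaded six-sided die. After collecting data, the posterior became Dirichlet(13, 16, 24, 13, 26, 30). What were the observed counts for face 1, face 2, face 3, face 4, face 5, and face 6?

counts (1, 10, 15, 2, 15, 24)

For a Dirichlet(α) prior with multinomial counts c, the posterior is Dirichlet(α + c) componentwise.
Counts are posterior − prior componentwise: 13−12=1, 16−6=10, 24−9=15, 13−11=2, 26−11=15, 30−6=24.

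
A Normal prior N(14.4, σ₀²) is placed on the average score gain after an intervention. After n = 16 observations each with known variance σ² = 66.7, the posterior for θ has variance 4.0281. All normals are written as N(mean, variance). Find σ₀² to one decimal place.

σ₀² = 119.4

For the Normal–Normal model with known σ², precisions add: τ_n = τ₀ + n/σ².
So 1/σ₀² = 1/4.0281 − 16/66.7 = 0.248256 − 0.239880 = 0.008376.
Hence σ₀² = 1/0.008376 ≈ 119.4.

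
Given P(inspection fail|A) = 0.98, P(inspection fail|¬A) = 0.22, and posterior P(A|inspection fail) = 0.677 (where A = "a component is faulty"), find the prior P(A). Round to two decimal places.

Bayes' rule in odds form gives O(A|E) = O(A)·[P(E|A)/P(E|¬A)], hence O(A) = O(A|E)/LR.
Posterior odds = 0.677/(1−0.677) = 2.0960. LR = 0.98/0.22 = 4.4545.
Prior odds = 2.0960/4.4545 = 0.4705, so P(A) = 0.4705/(1+0.4705) ≈ 0.32.

P(A) = 0.32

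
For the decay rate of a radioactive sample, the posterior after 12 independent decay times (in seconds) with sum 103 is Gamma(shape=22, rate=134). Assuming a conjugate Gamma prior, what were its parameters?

Gamma–exponential conjugacy: posterior shape = α + n, posterior rate = β + Σtᵢ.
So α = 22 − 12 = 10 and β = 134 − 103 = 31.

Gamma(shape=10, rate=31)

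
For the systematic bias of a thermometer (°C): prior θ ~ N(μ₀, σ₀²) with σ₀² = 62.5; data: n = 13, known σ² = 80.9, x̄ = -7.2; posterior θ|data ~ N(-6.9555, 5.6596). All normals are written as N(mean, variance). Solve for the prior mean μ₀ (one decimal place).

The posterior mean is a precision-weighted average: μ_n = (τ₀μ₀ + τ_data·x̄)/(τ₀+τ_data), with τ₀=1/σ₀² and τ_data=n/σ².
Here τ₀ = 1/62.5 = 0.016000 and τ_data = 13/80.9 = 0.160692, so τ_n = 0.176692.
Rearranging for μ₀: μ₀ = (μ_n·τ_n − τ_data·x̄)/τ₀ = (-6.9555·0.176692 − 0.160692·-7.2) / 0.016000 = -0.071999/0.016000 ≈ -4.5.

μ₀ = -4.5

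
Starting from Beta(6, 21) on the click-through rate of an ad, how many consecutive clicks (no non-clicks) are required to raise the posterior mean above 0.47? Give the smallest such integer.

k = 13

After k clicks and 0 non-clicks the posterior is Beta(6+k, 21), with mean (6+k)/(6+21+k).
Set (6+k)/(27+k) > 0.47 and solve: k > (0.47·27 − 6)/(1 − 0.47) = 12.623.
The smallest integer exceeding 12.623 is 13.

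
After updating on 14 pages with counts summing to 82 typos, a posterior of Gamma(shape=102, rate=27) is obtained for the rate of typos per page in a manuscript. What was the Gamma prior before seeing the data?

A Gamma(α, β) prior (rate parametrization) on a Poisson rate with n observations summing to S gives posterior Gamma(α+S, β+n).
So α = 102 − 82 = 20 and β = 27 − 14 = 13.

Gamma(shape=20, rate=13)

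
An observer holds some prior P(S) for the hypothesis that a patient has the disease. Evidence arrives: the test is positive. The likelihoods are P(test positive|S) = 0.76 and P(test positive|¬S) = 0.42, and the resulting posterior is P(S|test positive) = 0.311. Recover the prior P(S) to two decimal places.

In odds form, posterior odds = prior odds × likelihood ratio, so prior odds = posterior odds ÷ LR.
Posterior odds = 0.311/(1−0.311) = 0.4514. LR = 0.76/0.42 = 1.8095.
Prior odds = 0.4514/1.8095 = 0.2495, so P(S) = 0.2495/(1+0.2495) ≈ 0.20.

P(S) = 0.20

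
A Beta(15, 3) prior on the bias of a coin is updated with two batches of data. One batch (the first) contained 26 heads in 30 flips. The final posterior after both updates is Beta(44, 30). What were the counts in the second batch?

3 heads and 23 tails

Sequential conjugate updates are equivalent to a single update on the pooled data, so total successes = posterior α − prior α and total failures = posterior β − prior β.
Total across both batches: 44−15=29 heads, 30−3=27 tails.
Subtract the first batch: 29−26=3 heads and 27−4=23 tails.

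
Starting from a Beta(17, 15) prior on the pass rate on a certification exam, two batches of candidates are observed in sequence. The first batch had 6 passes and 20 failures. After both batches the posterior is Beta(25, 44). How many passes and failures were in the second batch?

2 passes and 9 failures

Sequential conjugate updates are equivalent to a single update on the pooled data, so total successes = posterior α − prior α and total failures = posterior β − prior β.
Total across both batches: 25−17=8 passes, 44−15=29 failures.
Subtract the first batch: 8−6=2 passes and 29−20=9 failures.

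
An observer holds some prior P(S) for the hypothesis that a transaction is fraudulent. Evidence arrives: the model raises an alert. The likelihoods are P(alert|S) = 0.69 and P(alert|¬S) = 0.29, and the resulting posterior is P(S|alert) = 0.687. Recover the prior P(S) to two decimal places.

P(S) = 0.48

In odds form, posterior odds = prior odds × likelihood ratio, so prior odds = posterior odds ÷ LR.
Posterior odds = 0.687/(1−0.687) = 2.1949. LR = 0.69/0.29 = 2.3793.
Prior odds = 2.1949/2.3793 = 0.9225, so P(S) = 0.9225/(1+0.9225) ≈ 0.48.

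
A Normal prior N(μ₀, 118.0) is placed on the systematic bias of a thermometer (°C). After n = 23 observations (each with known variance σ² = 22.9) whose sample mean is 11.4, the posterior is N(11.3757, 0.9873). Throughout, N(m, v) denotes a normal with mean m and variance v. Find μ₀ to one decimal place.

The posterior mean is a precision-weighted average: μ_n = (τ₀μ₀ + τ_data·x̄)/(τ₀+τ_data), with τ₀=1/σ₀² and τ_data=n/σ².
Here τ₀ = 1/118.0 = 0.008475 and τ_data = 23/22.9 = 1.004367, so τ_n = 1.012842.
Rearranging for μ₀: μ₀ = (μ_n·τ_n − τ_data·x̄)/τ₀ = (11.3757·1.012842 − 1.004367·11.4) / 0.008475 = 0.072003/0.008475 ≈ 8.5.

μ₀ = 8.5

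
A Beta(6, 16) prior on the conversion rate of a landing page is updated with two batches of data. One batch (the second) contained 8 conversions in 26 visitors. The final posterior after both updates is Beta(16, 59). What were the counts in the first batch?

Because Beta–binomial updating is additive in the counts, the combined data contributed (α_post−α_prior, β_post−β_prior) successes and failures.
Total across both batches: 16−6=10 conversions, 59−16=43 bounces.
Subtract the second batch: 10−8=2 conversions and 43−18=25 bounces.

2 conversions and 25 bounces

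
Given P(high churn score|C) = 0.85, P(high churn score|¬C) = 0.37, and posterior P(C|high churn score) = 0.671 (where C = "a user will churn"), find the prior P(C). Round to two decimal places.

P(C) = 0.47

In odds form, posterior odds = prior odds × likelihood ratio, so prior odds = posterior odds ÷ LR.
Posterior odds = 0.671/(1−0.671) = 2.0395. LR = 0.85/0.37 = 2.2973.
Prior odds = 2.0395/2.2973 = 0.8878, so P(C) = 0.8878/(1+0.8878) ≈ 0.47.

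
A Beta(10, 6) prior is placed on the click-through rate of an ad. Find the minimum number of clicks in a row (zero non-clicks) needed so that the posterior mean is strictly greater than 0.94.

k = 85

After k clicks and 0 non-clicks the posterior is Beta(10+k, 6), with mean (10+k)/(10+6+k).
Set (10+k)/(16+k) > 0.94 and solve: k > (0.94·16 − 10)/(1 − 0.94) = 84.000.
The smallest integer exceeding 84.000 is 85.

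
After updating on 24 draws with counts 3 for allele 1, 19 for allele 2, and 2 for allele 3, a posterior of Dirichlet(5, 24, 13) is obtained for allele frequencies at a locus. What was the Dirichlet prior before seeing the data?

Dirichlet(2, 5, 11)

For a Dirichlet(α) prior with multinomial counts c, the posterior is Dirichlet(α + c) componentwise.
Subtract each count from the matching posterior parameter: 5−3=2, 24−19=5, 13−2=11.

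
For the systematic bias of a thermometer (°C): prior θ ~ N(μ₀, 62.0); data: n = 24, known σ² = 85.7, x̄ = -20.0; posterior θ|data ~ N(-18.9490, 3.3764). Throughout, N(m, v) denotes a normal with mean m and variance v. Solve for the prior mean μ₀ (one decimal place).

μ₀ = -0.7

With known observation variance, the Normal–Normal posterior has precision τ_n = τ₀ + n/σ² and mean μ_n = (τ₀μ₀ + (n/σ²)x̄)/τ_n.
Here τ₀ = 1/62.0 = 0.016129 and τ_data = 24/85.7 = 0.280047, so τ_n = 0.296176.
Rearranging for μ₀: μ₀ = (μ_n·τ_n − τ_data·x̄)/τ₀ = (-18.9490·0.296176 − 0.280047·-20.0) / 0.016129 = -0.011299/0.016129 ≈ -0.7.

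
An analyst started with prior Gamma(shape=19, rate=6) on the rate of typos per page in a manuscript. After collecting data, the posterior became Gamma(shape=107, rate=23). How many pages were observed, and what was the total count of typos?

n = 17 pages with total 88 typos

Gamma–Poisson conjugacy: posterior shape = α + Σxᵢ, posterior rate = β + n.
Matching: Σxᵢ = 107 − 19 = 88 and n = 23 − 6 = 17.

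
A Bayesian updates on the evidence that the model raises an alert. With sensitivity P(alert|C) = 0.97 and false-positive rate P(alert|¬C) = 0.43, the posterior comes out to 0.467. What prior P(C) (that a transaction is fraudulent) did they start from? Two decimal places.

P(C) = 0.28

Bayes' rule in odds form gives O(C|E) = O(C)·[P(E|C)/P(E|¬C)], hence O(C) = O(C|E)/LR.
Posterior odds = 0.467/(1−0.467) = 0.8762. LR = 0.97/0.43 = 2.2558.
Prior odds = 0.8762/2.2558 = 0.3884, so P(C) = 0.3884/(1+0.3884) ≈ 0.28.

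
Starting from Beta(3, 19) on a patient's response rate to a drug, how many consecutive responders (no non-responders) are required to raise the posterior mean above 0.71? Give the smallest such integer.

k = 44

After k responders and 0 non-responders the posterior is Beta(3+k, 19), with mean (3+k)/(3+19+k).
Set (3+k)/(22+k) > 0.71 and solve: k > (0.71·22 − 3)/(1 − 0.71) = 43.517.
The smallest integer exceeding 43.517 is 44, and checking k=44: (47)/(66) = 0.7121 > 0.71.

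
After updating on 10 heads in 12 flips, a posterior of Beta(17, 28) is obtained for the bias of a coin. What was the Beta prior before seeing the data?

Under Beta–binomial conjugacy the posterior parameters are (a+s, b+f).
Subtract the data counts: 17−10=7, 28−2=26.

Beta(7, 26)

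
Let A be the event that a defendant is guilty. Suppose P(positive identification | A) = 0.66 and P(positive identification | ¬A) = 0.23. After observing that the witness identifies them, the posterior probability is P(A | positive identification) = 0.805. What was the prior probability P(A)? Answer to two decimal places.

P(A) = 0.59

Bayes' rule in odds form gives O(A|E) = O(A)·[P(E|A)/P(E|¬A)], hence O(A) = O(A|E)/LR.
Posterior odds = 0.805/(1−0.805) = 4.1282. LR = 0.66/0.23 = 2.8696.
Prior odds = 4.1282/2.8696 = 1.4386, so P(A) = 1.4386/(1+1.4386) ≈ 0.59.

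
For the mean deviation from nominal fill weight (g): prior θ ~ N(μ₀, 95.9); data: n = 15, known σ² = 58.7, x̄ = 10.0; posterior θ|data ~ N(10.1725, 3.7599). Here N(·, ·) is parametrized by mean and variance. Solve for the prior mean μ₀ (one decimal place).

The posterior mean is a precision-weighted average: μ_n = (τ₀μ₀ + τ_data·x̄)/(τ₀+τ_data), with τ₀=1/σ₀² and τ_data=n/σ².
Here τ₀ = 1/95.9 = 0.010428 and τ_data = 15/58.7 = 0.255537, so τ_n = 0.265965.
Rearranging for μ₀: μ₀ = (μ_n·τ_n − τ_data·x̄)/τ₀ = (10.1725·0.265965 − 0.255537·10.0) / 0.010428 = 0.150159/0.010428 ≈ 14.4.

μ₀ = 14.4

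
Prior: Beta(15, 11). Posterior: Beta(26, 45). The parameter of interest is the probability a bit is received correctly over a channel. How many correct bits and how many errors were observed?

Beta is conjugate to the binomial likelihood: posterior = Beta(a+s, b+f).
So s = 26 − 15 = 11 and f = 45 − 11 = 34.

11 correct bits and 34 errors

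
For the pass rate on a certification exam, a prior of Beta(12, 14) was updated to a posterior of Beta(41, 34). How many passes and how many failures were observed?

A Beta(α, β) prior with s successes and f failures in binomial data gives a Beta(α+s, β+f) posterior.
So s = 41 − 12 = 29 and f = 34 − 14 = 20.

29 passes and 20 failures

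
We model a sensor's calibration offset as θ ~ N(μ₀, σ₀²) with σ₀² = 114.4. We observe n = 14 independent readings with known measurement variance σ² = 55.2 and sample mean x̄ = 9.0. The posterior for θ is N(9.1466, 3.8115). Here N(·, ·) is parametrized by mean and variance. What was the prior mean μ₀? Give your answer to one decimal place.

μ₀ = 13.4

The posterior mean is a precision-weighted average: μ_n = (τ₀μ₀ + τ_data·x̄)/(τ₀+τ_data), with τ₀=1/σ₀² and τ_data=n/σ².
Here τ₀ = 1/114.4 = 0.008741 and τ_data = 14/55.2 = 0.253623, so τ_n = 0.262364.
Rearranging for μ₀: μ₀ = (μ_n·τ_n − τ_data·x̄)/τ₀ = (9.1466·0.262364 − 0.253623·9.0) / 0.008741 = 0.117132/0.008741 ≈ 13.4.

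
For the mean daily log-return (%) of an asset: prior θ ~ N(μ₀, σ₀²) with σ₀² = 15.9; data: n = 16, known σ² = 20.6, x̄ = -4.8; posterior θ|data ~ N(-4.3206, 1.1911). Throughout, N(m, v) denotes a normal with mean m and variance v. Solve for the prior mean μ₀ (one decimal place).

μ₀ = 1.6

The posterior mean is a precision-weighted average: μ_n = (τ₀μ₀ + τ_data·x̄)/(τ₀+τ_data), with τ₀=1/σ₀² and τ_data=n/σ².
Here τ₀ = 1/15.9 = 0.062893 and τ_data = 16/20.6 = 0.776699, so τ_n = 0.839592.
Rearranging for μ₀: μ₀ = (μ_n·τ_n − τ_data·x̄)/τ₀ = (-4.3206·0.839592 − 0.776699·-4.8) / 0.062893 = 0.100614/0.062893 ≈ 1.6.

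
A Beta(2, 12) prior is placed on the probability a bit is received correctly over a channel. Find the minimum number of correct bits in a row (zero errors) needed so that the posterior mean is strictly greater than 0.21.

After k correct bits and 0 errors the posterior is Beta(2+k, 12), with mean (2+k)/(2+12+k).
Set (2+k)/(14+k) > 0.21 and solve: k > (0.21·14 − 2)/(1 − 0.21) = 1.190.
The smallest integer exceeding 1.190 is 2.

k = 2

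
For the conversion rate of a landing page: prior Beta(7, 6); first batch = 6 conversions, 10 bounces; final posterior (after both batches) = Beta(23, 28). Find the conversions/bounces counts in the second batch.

10 conversions and 12 bounces

Sequential conjugate updates are equivalent to a single update on the pooled data, so total successes = posterior α − prior α and total failures = posterior β − prior β.
Total across both batches: 23−7=16 conversions, 28−6=22 bounces.
Subtract the first batch: 16−6=10 conversions and 22−10=12 bounces.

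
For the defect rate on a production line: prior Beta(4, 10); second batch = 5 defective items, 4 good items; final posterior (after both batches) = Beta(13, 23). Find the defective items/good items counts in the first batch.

4 defective items and 9 good items

Because Beta–binomial updating is additive in the counts, the combined data contributed (α_post−α_prior, β_post−β_prior) successes and failures.
Total across both batches: 13−4=9 defective items, 23−10=13 good items.
Subtract the second batch: 9−5=4 defective items and 13−4=9 good items.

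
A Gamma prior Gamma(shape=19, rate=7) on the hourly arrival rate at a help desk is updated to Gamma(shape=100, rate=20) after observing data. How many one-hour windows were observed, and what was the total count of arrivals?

n = 13 one-hour windows with total 81 arrivals

A Gamma(α, β) prior (rate parametrization) on a Poisson rate with n observations summing to S gives posterior Gamma(α+S, β+n).
Matching: Σxᵢ = 100 − 19 = 81 and n = 20 − 7 = 13.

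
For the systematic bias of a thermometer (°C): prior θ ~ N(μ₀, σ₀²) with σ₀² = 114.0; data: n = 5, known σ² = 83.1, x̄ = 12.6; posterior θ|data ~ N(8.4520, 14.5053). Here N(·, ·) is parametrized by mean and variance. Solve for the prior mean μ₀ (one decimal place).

The posterior mean is a precision-weighted average: μ_n = (τ₀μ₀ + τ_data·x̄)/(τ₀+τ_data), with τ₀=1/σ₀² and τ_data=n/σ².
Here τ₀ = 1/114.0 = 0.008772 and τ_data = 5/83.1 = 0.060168, so τ_n = 0.068940.
Rearranging for μ₀: μ₀ = (μ_n·τ_n − τ_data·x̄)/τ₀ = (8.4520·0.068940 − 0.060168·12.6) / 0.008772 = -0.175436/0.008772 ≈ -20.0.

μ₀ = -20.0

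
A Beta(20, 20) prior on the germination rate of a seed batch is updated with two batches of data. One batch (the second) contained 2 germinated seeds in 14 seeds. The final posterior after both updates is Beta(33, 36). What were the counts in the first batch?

11 germinated seeds and 4 non-germinating seeds

Sequential conjugate updates are equivalent to a single update on the pooled data, so total successes = posterior α − prior α and total failures = posterior β − prior β.
Total across both batches: 33−20=13 germinated seeds, 36−20=16 non-germinating seeds.
Subtract the second batch: 13−2=11 germinated seeds and 16−12=4 non-germinating seeds.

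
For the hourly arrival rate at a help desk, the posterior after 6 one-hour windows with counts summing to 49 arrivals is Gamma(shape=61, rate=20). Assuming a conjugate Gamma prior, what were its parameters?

Gamma(shape=12, rate=14)

A Gamma(α, β) prior (rate parametrization) on a Poisson rate with n observations summing to S gives posterior Gamma(α+S, β+n).
So α = 61 − 49 = 12 and β = 20 − 6 = 14.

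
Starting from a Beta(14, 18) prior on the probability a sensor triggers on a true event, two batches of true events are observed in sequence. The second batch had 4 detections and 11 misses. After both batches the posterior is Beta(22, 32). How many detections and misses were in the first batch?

4 detections and 3 misses

Sequential conjugate updates are equivalent to a single update on the pooled data, so total successes = posterior α − prior α and total failures = posterior β − prior β.
Total across both batches: 22−14=8 detections, 32−18=14 misses.
Subtract the second batch: 8−4=4 detections and 14−11=3 misses.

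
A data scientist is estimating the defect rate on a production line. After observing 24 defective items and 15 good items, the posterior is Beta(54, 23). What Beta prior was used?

Beta(30, 8)

Under Beta–binomial conjugacy the posterior parameters are (a+s, b+f).
Subtract the data counts: 54−24=30, 23−15=8.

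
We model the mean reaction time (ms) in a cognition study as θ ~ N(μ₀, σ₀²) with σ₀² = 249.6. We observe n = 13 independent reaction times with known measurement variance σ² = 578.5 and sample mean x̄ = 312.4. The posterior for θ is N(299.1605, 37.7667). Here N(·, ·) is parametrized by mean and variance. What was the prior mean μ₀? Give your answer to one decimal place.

The posterior mean is a precision-weighted average: μ_n = (τ₀μ₀ + τ_data·x̄)/(τ₀+τ_data), with τ₀=1/σ₀² and τ_data=n/σ².
Here τ₀ = 1/249.6 = 0.004006 and τ_data = 13/578.5 = 0.022472, so τ_n = 0.026478.
Rearranging for μ₀: μ₀ = (μ_n·τ_n − τ_data·x̄)/τ₀ = (299.1605·0.026478 − 0.022472·312.4) / 0.004006 = 0.900919/0.004006 ≈ 224.9.

μ₀ = 224.9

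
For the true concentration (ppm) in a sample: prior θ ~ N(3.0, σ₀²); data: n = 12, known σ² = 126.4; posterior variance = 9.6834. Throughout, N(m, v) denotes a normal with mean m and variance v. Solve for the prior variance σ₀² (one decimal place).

Posterior precision equals prior precision plus data precision: 1/σ_n² = 1/σ₀² + n/σ².
So 1/σ₀² = 1/9.6834 − 12/126.4 = 0.103270 − 0.094937 = 0.008333.
Hence σ₀² = 1/0.008333 ≈ 120.0.

σ₀² = 120.0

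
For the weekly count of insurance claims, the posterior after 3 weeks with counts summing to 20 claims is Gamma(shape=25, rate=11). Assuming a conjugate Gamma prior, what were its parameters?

Gamma(shape=5, rate=8)

Gamma–Poisson conjugacy: posterior shape = α + Σxᵢ, posterior rate = β + n.
So α = 25 − 20 = 5 and β = 11 − 3 = 8.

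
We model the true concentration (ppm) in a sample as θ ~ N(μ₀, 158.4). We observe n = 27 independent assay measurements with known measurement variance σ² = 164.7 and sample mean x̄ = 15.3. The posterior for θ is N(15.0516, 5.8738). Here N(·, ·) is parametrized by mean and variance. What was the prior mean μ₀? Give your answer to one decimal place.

μ₀ = 8.6

The posterior mean is a precision-weighted average: μ_n = (τ₀μ₀ + τ_data·x̄)/(τ₀+τ_data), with τ₀=1/σ₀² and τ_data=n/σ².
Here τ₀ = 1/158.4 = 0.006313 and τ_data = 27/164.7 = 0.163934, so τ_n = 0.170247.
Rearranging for μ₀: μ₀ = (μ_n·τ_n − τ_data·x̄)/τ₀ = (15.0516·0.170247 − 0.163934·15.3) / 0.006313 = 0.054300/0.006313 ≈ 8.6.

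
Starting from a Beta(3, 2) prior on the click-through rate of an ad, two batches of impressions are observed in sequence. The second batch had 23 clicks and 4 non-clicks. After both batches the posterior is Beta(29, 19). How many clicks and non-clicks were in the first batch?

Because Beta–binomial updating is additive in the counts, the combined data contributed (α_post−α_prior, β_post−β_prior) successes and failures.
Total across both batches: 29−3=26 clicks, 19−2=17 non-clicks.
Subtract the second batch: 26−23=3 clicks and 17−4=13 non-clicks.

3 clicks and 13 non-clicks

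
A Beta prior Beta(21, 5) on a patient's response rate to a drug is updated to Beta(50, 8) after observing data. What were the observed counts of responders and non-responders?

Beta is conjugate to the binomial likelihood: posterior = Beta(α+s, β+f).
Match parameters: s=50−21=29, f=8−5=3.

29 responders and 3 non-responders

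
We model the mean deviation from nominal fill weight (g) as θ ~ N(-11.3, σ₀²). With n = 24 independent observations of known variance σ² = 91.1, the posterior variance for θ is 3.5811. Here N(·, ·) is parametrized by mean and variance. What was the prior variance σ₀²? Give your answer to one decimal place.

σ₀² = 63.3

For the Normal–Normal model with known σ², precisions add: τ_n = τ₀ + n/σ².
So 1/σ₀² = 1/3.5811 − 24/91.1 = 0.279244 − 0.263447 = 0.015797.
Hence σ₀² = 1/0.015797 ≈ 63.3.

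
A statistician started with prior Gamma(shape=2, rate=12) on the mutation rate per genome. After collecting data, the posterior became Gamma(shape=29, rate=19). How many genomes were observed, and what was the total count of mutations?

n = 7 genomes with total 27 mutations

A Gamma(α, β) prior (rate parametrization) on a Poisson rate with n observations summing to S gives posterior Gamma(α+S, β+n).
Matching: Σxᵢ = 29 − 2 = 27 and n = 19 − 12 = 7.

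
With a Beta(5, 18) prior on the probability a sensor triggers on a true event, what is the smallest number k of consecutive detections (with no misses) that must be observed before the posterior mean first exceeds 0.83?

k = 83

After k detections and 0 misses the posterior is Beta(5+k, 18), with mean (5+k)/(5+18+k).
Set (5+k)/(23+k) > 0.83 and solve: k > (0.83·23 − 5)/(1 − 0.83) = 82.882.
The smallest integer exceeding 82.882 is 83.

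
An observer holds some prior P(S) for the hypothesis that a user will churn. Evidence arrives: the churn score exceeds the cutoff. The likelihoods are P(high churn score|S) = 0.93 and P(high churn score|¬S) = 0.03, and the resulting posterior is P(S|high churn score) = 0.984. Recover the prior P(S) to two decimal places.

P(S) = 0.66

In odds form, posterior odds = prior odds × likelihood ratio, so prior odds = posterior odds ÷ LR.
Posterior odds = 0.984/(1−0.984) = 61.5000. LR = 0.93/0.03 = 31.0000.
Prior odds = 61.5000/31.0000 = 1.9839, so P(S) = 1.9839/(1+1.9839) ≈ 0.66.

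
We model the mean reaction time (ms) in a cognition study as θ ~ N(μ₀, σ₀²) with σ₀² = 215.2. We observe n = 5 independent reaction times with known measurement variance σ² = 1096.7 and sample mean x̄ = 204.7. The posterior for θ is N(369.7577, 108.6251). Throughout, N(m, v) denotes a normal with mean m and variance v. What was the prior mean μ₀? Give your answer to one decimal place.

The posterior mean is a precision-weighted average: μ_n = (τ₀μ₀ + τ_data·x̄)/(τ₀+τ_data), with τ₀=1/σ₀² and τ_data=n/σ².
Here τ₀ = 1/215.2 = 0.004647 and τ_data = 5/1096.7 = 0.004559, so τ_n = 0.009206.
Rearranging for μ₀: μ₀ = (μ_n·τ_n − τ_data·x̄)/τ₀ = (369.7577·0.009206 − 0.004559·204.7) / 0.004647 = 2.470762/0.004647 ≈ 531.7.

μ₀ = 531.7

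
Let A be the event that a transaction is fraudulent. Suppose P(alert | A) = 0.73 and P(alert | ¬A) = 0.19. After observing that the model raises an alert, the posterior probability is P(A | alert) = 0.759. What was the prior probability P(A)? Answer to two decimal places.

P(A) = 0.45

In odds form, posterior odds = prior odds × likelihood ratio, so prior odds = posterior odds ÷ LR.
Posterior odds = 0.759/(1−0.759) = 3.1494. LR = 0.73/0.19 = 3.8421.
Prior odds = 3.1494/3.8421 = 0.8197, so P(A) = 0.8197/(1+0.8197) ≈ 0.45.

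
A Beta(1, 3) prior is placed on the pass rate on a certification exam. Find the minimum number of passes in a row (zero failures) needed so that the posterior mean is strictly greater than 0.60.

k = 4

After k passes and 0 failures the posterior is Beta(1+k, 3), with mean (1+k)/(1+3+k).
Set (1+k)/(4+k) > 0.60 and solve: k > (0.60·4 − 1)/(1 − 0.60) = 3.500.
The smallest integer exceeding 3.500 is 4.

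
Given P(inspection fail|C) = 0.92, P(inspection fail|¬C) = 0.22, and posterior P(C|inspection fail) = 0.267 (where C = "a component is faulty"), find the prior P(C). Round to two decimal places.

In odds form, posterior odds = prior odds × likelihood ratio, so prior odds = posterior odds ÷ LR.
Posterior odds = 0.267/(1−0.267) = 0.3643. LR = 0.92/0.22 = 4.1818.
Prior odds = 0.3643/4.1818 = 0.0871, so P(C) = 0.0871/(1+0.0871) ≈ 0.08.

P(C) = 0.08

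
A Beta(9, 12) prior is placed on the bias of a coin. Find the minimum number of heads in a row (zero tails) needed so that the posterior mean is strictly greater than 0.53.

After k heads and 0 tails the posterior is Beta(9+k, 12), with mean (9+k)/(9+12+k).
Set (9+k)/(21+k) > 0.53 and solve: k > (0.53·21 − 9)/(1 − 0.53) = 4.532.
The smallest integer exceeding 4.532 is 5.

k = 5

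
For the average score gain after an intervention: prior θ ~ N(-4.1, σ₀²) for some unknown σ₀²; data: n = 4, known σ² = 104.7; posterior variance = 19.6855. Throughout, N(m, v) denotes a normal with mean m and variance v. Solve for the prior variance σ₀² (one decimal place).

σ₀² = 79.4

Posterior precision equals prior precision plus data precision: 1/σ_n² = 1/σ₀² + n/σ².
So 1/σ₀² = 1/19.6855 − 4/104.7 = 0.050799 − 0.038204 = 0.012595.
Hence σ₀² = 1/0.012595 ≈ 79.4.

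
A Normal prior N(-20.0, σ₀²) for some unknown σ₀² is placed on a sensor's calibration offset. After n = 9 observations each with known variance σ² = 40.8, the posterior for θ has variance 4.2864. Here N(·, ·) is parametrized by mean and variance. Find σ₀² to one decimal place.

Posterior precision equals prior precision plus data precision: 1/σ_n² = 1/σ₀² + n/σ².
So 1/σ₀² = 1/4.2864 − 9/40.8 = 0.233296 − 0.220588 = 0.012708.
Hence σ₀² = 1/0.012708 ≈ 78.7.

σ₀² = 78.7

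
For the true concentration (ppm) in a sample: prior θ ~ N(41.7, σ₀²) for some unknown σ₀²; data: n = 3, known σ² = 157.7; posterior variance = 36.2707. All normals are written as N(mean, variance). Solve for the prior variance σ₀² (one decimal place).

Posterior precision equals prior precision plus data precision: 1/σ_n² = 1/σ₀² + n/σ².
So 1/σ₀² = 1/36.2707 − 3/157.7 = 0.027570 − 0.019023 = 0.008547.
Hence σ₀² = 1/0.008547 ≈ 117.0.

σ₀² = 117.0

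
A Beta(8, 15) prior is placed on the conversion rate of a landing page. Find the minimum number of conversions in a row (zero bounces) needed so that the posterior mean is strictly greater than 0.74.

k = 35

After k conversions and 0 bounces the posterior is Beta(8+k, 15), with mean (8+k)/(8+15+k).
Set (8+k)/(23+k) > 0.74 and solve: k > (0.74·23 − 8)/(1 − 0.74) = 34.692.
The smallest integer exceeding 34.692 is 35, and checking k=35: (43)/(58) = 0.7414 > 0.74.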